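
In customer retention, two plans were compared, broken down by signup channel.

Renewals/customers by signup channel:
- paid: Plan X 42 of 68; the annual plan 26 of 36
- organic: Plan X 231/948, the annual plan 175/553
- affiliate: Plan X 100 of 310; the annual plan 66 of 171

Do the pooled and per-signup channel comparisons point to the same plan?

Yes

Paid: Plan X 42/68 = 61.8%, the annual plan 26/36 = 72.2% → the annual plan
Organic: Plan X 231/948 = 24.4%, the annual plan 175/553 = 31.6% → the annual plan
Affiliate: Plan X 100/310 = 32.3%, the annual plan 66/171 = 38.6% → the annual plan
Overall: Plan X 373/1326 = 28.1%, the annual plan 267/760 = 35.1% → the annual plan
The annual plan wins overall and in every signup group — no reversal.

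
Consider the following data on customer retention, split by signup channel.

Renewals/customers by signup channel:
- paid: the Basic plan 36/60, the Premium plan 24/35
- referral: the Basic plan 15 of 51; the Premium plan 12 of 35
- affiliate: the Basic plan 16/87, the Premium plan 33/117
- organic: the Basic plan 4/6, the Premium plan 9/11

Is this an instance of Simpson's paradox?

Paid: the Basic plan 36/60 = 60.0%, the Premium plan 24/35 = 68.6% → the Premium plan
Referral: the Basic plan 15/51 = 29.4%, the Premium plan 12/35 = 34.3% → the Premium plan
Affiliate: the Basic plan 16/87 = 18.4%, the Premium plan 33/117 = 28.2% → the Premium plan
Organic: the Basic plan 4/6 = 66.7%, the Premium plan 9/11 = 81.8% → the Premium plan
Overall: the Basic plan 71/204 = 34.8%, the Premium plan 78/198 = 39.4% → the Premium plan
The Premium plan wins overall and in every signup group — no reversal.

No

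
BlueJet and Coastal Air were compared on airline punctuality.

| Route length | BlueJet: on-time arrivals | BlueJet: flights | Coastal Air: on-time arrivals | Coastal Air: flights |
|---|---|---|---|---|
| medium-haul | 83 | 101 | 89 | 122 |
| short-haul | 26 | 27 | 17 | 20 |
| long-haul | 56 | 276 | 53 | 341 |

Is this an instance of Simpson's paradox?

No

Medium-haul: BlueJet 83/101 = 82.2%, Coastal Air 89/122 = 73.0% → BlueJet
Short-haul: BlueJet 26/27 = 96.3%, Coastal Air 17/20 = 85.0% → BlueJet
Long-haul: BlueJet 56/276 = 20.3%, Coastal Air 53/341 = 15.5% → BlueJet
Overall: BlueJet 165/404 = 40.8%, Coastal Air 159/483 = 32.9% → BlueJet
BlueJet wins overall and in every route group — no reversal.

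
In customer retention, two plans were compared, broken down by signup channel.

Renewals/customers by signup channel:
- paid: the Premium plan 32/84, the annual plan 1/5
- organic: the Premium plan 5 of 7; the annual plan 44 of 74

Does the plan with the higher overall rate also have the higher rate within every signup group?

No

Paid: the Premium plan 32/84 = 38.1%, the annual plan 1/5 = 20.0% → the Premium plan
Organic: the Premium plan 5/7 = 71.4%, the annual plan 44/74 = 59.5% → the Premium plan
Overall: the Premium plan 37/91 = 40.7%, the annual plan 45/79 = 57.0% → the annual plan
The Premium plan wins each signup group but the annual plan wins overall — the comparison reverses. The Premium plan's customers skew toward paid, which has a lower base rate.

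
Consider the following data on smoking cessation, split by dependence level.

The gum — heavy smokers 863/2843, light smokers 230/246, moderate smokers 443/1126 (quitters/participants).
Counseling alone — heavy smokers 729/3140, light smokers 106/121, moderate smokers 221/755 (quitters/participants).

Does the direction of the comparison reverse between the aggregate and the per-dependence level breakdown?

No

Heavy smokers: the gum 863/2843 = 30.4%, counseling alone 729/3140 = 23.2% → the gum
Light smokers: the gum 230/246 = 93.5%, counseling alone 106/121 = 87.6% → the gum
Moderate smokers: the gum 443/1126 = 39.3%, counseling alone 221/755 = 29.3% → the gum
Overall: the gum 1536/4215 = 36.4%, counseling alone 1056/4016 = 26.3% → the gum
The gum wins overall and in every dependence group — no reversal.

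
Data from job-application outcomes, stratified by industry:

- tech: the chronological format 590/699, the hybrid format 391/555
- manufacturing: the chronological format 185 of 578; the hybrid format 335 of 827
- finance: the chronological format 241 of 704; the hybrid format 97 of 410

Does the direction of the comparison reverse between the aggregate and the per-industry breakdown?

No

Tech: the chronological format 590/699 = 84.4%, the hybrid format 391/555 = 70.5% → the chronological format
Manufacturing: the chronological format 185/578 = 32.0%, the hybrid format 335/827 = 40.5% → the hybrid format
Finance: the chronological format 241/704 = 34.2%, the hybrid format 97/410 = 23.7% → the chronological format
Overall: the chronological format 1016/1981 = 51.3%, the hybrid format 823/1792 = 45.9% → the chronological format
Neither sweeps: the chronological format wins 2 of 3 groups, the hybrid format wins 1. The chronological format wins overall but not every group — no Simpson reversal.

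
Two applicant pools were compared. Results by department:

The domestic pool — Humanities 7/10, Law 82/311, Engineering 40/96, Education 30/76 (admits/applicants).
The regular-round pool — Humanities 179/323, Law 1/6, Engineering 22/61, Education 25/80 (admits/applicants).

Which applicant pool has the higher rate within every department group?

the domestic pool

Humanities: the domestic pool 7/10 = 70.0%, the regular-round pool 179/323 = 55.4% → the domestic pool
Law: the domestic pool 82/311 = 26.4%, the regular-round pool 1/6 = 16.7% → the domestic pool
Engineering: the domestic pool 40/96 = 41.7%, the regular-round pool 22/61 = 36.1% → the domestic pool
Education: the domestic pool 30/76 = 39.5%, the regular-round pool 25/80 = 31.2% → the domestic pool
The domestic pool has the higher rate in all 4 groups.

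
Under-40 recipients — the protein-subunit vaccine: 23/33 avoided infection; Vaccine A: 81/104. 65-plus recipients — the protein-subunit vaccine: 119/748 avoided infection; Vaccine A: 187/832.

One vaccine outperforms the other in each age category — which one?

Vaccine A

Under-40: the protein-subunit vaccine 23/33 = 69.7%, Vaccine A 81/104 = 77.9% → Vaccine A
65-plus: the protein-subunit vaccine 119/748 = 15.9%, Vaccine A 187/832 = 22.5% → Vaccine A
Vaccine A has the higher rate in both groups.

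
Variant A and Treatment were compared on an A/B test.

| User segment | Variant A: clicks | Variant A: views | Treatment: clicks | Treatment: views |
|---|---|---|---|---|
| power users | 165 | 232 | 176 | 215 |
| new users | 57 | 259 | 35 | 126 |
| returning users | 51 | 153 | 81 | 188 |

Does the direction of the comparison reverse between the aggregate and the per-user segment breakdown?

No

Power users: Variant A 165/232 = 71.1%, Treatment 176/215 = 81.9% → Treatment
New users: Variant A 57/259 = 22.0%, Treatment 35/126 = 27.8% → Treatment
Returning users: Variant A 51/153 = 33.3%, Treatment 81/188 = 43.1% → Treatment
Overall: Variant A 273/644 = 42.4%, Treatment 292/529 = 55.2% → Treatment
Treatment wins overall and in every user group — no reversal.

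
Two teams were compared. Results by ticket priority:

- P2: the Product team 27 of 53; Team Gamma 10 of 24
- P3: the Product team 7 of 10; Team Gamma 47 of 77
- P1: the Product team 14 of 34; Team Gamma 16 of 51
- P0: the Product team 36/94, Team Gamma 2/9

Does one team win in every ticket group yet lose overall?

Yes

P2: the Product team 27/53 = 50.9%, Team Gamma 10/24 = 41.7% → the Product team
P3: the Product team 7/10 = 70.0%, Team Gamma 47/77 = 61.0% → the Product team
P1: the Product team 14/34 = 41.2%, Team Gamma 16/51 = 31.4% → the Product team
P0: the Product team 36/94 = 38.3%, Team Gamma 2/9 = 22.2% → the Product team
Overall: the Product team 84/191 = 44.0%, Team Gamma 75/161 = 46.6% → Team Gamma
The Product team wins each ticket group but Team Gamma wins overall — the comparison reverses. The Product team's tickets skew toward P0, which has a lower base rate.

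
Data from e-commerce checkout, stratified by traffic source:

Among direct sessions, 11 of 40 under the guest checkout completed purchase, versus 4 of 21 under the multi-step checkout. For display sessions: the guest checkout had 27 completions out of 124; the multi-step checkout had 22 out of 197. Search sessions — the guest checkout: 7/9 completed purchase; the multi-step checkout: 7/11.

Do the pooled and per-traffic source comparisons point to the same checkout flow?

Direct: the guest checkout 11/40 = 27.5%, the multi-step checkout 4/21 = 19.0% → the guest checkout
Display: the guest checkout 27/124 = 21.8%, the multi-step checkout 22/197 = 11.2% → the guest checkout
Search: the guest checkout 7/9 = 77.8%, the multi-step checkout 7/11 = 63.6% → the guest checkout
Overall: the guest checkout 45/173 = 26.0%, the multi-step checkout 33/229 = 14.4% → the guest checkout
The guest checkout wins overall and in every traffic group — no reversal.

Yes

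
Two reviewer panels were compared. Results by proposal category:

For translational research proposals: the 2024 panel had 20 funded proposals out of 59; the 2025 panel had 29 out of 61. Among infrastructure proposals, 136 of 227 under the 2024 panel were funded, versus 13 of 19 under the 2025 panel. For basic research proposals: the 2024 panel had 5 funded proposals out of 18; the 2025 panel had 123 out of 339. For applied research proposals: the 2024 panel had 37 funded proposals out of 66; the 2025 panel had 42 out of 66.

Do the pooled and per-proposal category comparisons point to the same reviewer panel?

No

Translational research: the 2024 panel 20/59 = 33.9%, the 2025 panel 29/61 = 47.5% → the 2025 panel
Infrastructure: the 2024 panel 136/227 = 59.9%, the 2025 panel 13/19 = 68.4% → the 2025 panel
Basic research: the 2024 panel 5/18 = 27.8%, the 2025 panel 123/339 = 36.3% → the 2025 panel
Applied research: the 2024 panel 37/66 = 56.1%, the 2025 panel 42/66 = 63.6% → the 2025 panel
Overall: the 2024 panel 198/370 = 53.5%, the 2025 panel 207/485 = 42.7% → the 2024 panel
The 2025 panel wins each proposal group but the 2024 panel wins overall — the comparison reverses. The 2025 panel's proposals skew toward basic research, which has a lower base rate.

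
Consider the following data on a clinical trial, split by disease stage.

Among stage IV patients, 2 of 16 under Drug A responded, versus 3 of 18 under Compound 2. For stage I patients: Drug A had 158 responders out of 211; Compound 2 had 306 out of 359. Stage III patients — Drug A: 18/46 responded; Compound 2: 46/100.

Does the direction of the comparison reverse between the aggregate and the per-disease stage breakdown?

No

Stage IV: Drug A 2/16 = 12.5%, Compound 2 3/18 = 16.7% → Compound 2
Stage I: Drug A 158/211 = 74.9%, Compound 2 306/359 = 85.2% → Compound 2
Stage III: Drug A 18/46 = 39.1%, Compound 2 46/100 = 46.0% → Compound 2
Overall: Drug A 178/273 = 65.2%, Compound 2 355/477 = 74.4% → Compound 2
Compound 2 wins overall and in every disease group — no reversal.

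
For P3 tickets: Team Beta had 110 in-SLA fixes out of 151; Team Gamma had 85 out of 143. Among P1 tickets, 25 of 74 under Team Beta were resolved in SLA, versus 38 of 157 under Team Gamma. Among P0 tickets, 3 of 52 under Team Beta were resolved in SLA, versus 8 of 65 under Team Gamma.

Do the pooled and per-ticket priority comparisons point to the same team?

No

P3: Team Beta 110/151 = 72.8%, Team Gamma 85/143 = 59.4% → Team Beta
P1: Team Beta 25/74 = 33.8%, Team Gamma 38/157 = 24.2% → Team Beta
P0: Team Beta 3/52 = 5.8%, Team Gamma 8/65 = 12.3% → Team Gamma
Overall: Team Beta 138/277 = 49.8%, Team Gamma 131/365 = 35.9% → Team Beta
Neither sweeps: Team Beta wins 2 of 3 groups, Team Gamma wins 1. Team Beta wins overall but not every group — no Simpson reversal.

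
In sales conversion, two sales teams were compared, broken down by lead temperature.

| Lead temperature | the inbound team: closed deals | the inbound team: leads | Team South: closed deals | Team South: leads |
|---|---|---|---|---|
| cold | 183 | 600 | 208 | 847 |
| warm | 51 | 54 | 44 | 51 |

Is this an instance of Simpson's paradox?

Cold: the inbound team 183/600 = 30.5%, Team South 208/847 = 24.6% → the inbound team
Warm: the inbound team 51/54 = 94.4%, Team South 44/51 = 86.3% → the inbound team
Overall: the inbound team 234/654 = 35.8%, Team South 252/898 = 28.1% → the inbound team
The inbound team wins overall and in every lead group — no reversal.

No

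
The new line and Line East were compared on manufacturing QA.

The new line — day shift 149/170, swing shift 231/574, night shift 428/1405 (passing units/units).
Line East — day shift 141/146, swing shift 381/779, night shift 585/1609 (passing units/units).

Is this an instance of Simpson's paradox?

No

Day shift: the new line 149/170 = 87.6%, Line East 141/146 = 96.6% → Line East
Swing shift: the new line 231/574 = 40.2%, Line East 381/779 = 48.9% → Line East
Night shift: the new line 428/1405 = 30.5%, Line East 585/1609 = 36.4% → Line East
Overall: the new line 808/2149 = 37.6%, Line East 1107/2534 = 43.7% → Line East
Line East wins overall and in every shift group — no reversal.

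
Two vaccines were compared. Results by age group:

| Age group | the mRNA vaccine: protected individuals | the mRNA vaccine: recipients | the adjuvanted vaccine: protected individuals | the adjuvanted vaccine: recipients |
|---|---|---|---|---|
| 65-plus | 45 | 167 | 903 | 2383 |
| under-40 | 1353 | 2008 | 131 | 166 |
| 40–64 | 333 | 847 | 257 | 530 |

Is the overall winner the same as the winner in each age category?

No

65-plus: the mRNA vaccine 45/167 = 26.9%, the adjuvanted vaccine 903/2383 = 37.9% → the adjuvanted vaccine
Under-40: the mRNA vaccine 1353/2008 = 67.4%, the adjuvanted vaccine 131/166 = 78.9% → the adjuvanted vaccine
40–64: the mRNA vaccine 333/847 = 39.3%, the adjuvanted vaccine 257/530 = 48.5% → the adjuvanted vaccine
Overall: the mRNA vaccine 1731/3022 = 57.3%, the adjuvanted vaccine 1291/3079 = 41.9% → the mRNA vaccine
The adjuvanted vaccine wins each age group but the mRNA vaccine wins overall — the comparison reverses. The adjuvanted vaccine's recipients skew toward 65-plus, which has a lower base rate.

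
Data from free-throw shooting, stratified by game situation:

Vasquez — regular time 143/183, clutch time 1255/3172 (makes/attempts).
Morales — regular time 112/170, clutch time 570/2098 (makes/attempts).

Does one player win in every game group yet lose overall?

No

Regular time: Vasquez 143/183 = 78.1%, Morales 112/170 = 65.9% → Vasquez
Clutch time: Vasquez 1255/3172 = 39.6%, Morales 570/2098 = 27.2% → Vasquez
Overall: Vasquez 1398/3355 = 41.7%, Morales 682/2268 = 30.1% → Vasquez
Vasquez wins overall and in every game group — no reversal.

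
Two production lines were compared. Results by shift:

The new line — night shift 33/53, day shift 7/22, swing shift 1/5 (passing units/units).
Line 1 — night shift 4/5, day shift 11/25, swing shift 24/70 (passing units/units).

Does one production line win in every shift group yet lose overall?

Night shift: the new line 33/53 = 62.3%, Line 1 4/5 = 80.0% → Line 1
Day shift: the new line 7/22 = 31.8%, Line 1 11/25 = 44.0% → Line 1
Swing shift: the new line 1/5 = 20.0%, Line 1 24/70 = 34.3% → Line 1
Overall: the new line 41/80 = 51.2%, Line 1 39/100 = 39.0% → the new line
Line 1 wins each shift group but the new line wins overall — the comparison reverses. Line 1's units skew toward swing shift, which has a lower base rate.

Yes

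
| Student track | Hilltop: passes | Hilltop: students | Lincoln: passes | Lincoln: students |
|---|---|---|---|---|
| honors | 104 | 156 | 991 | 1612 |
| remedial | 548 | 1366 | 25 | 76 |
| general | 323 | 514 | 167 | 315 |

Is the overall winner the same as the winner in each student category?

No

Honors: Hilltop 104/156 = 66.7%, Lincoln 991/1612 = 61.5% → Hilltop
Remedial: Hilltop 548/1366 = 40.1%, Lincoln 25/76 = 32.9% → Hilltop
General: Hilltop 323/514 = 62.8%, Lincoln 167/315 = 53.0% → Hilltop
Overall: Hilltop 975/2036 = 47.9%, Lincoln 1183/2003 = 59.1% → Lincoln
Hilltop wins each student group but Lincoln wins overall — the comparison reverses. Hilltop's students skew toward remedial, which has a lower base rate.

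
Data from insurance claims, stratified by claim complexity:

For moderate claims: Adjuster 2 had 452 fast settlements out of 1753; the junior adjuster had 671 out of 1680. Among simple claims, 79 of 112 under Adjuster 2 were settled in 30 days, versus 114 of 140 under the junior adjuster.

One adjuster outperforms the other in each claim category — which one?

the junior adjuster

Moderate: Adjuster 2 452/1753 = 25.8%, the junior adjuster 671/1680 = 39.9% → the junior adjuster
Simple: Adjuster 2 79/112 = 70.5%, the junior adjuster 114/140 = 81.4% → the junior adjuster
The junior adjuster has the higher rate in both groups.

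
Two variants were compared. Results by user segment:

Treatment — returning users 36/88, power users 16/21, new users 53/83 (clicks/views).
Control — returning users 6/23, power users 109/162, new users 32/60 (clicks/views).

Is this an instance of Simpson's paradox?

Yes

Returning users: Treatment 36/88 = 40.9%, Control 6/23 = 26.1% → Treatment
Power users: Treatment 16/21 = 76.2%, Control 109/162 = 67.3% → Treatment
New users: Treatment 53/83 = 63.9%, Control 32/60 = 53.3% → Treatment
Overall: Treatment 105/192 = 54.7%, Control 147/245 = 60.0% → Control
Treatment wins each user group but Control wins overall — the comparison reverses. Treatment's views skew toward returning users, which has a lower base rate.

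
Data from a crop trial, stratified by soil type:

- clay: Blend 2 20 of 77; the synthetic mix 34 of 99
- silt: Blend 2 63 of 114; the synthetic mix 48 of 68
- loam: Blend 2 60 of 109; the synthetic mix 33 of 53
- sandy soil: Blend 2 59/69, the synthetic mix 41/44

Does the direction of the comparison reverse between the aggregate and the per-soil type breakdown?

Clay: Blend 2 20/77 = 26.0%, the synthetic mix 34/99 = 34.3% → the synthetic mix
Silt: Blend 2 63/114 = 55.3%, the synthetic mix 48/68 = 70.6% → the synthetic mix
Loam: Blend 2 60/109 = 55.0%, the synthetic mix 33/53 = 62.3% → the synthetic mix
Sandy soil: Blend 2 59/69 = 85.5%, the synthetic mix 41/44 = 93.2% → the synthetic mix
Overall: Blend 2 202/369 = 54.7%, the synthetic mix 156/264 = 59.1% → the synthetic mix
The synthetic mix wins overall and in every soil group — no reversal.

No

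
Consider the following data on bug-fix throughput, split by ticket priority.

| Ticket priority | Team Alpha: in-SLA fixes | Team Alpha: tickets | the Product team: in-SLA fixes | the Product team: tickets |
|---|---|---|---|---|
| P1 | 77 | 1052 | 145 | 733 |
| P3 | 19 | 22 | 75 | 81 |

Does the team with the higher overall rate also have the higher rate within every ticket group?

P1: Team Alpha 77/1052 = 7.3%, the Product team 145/733 = 19.8% → the Product team
P3: Team Alpha 19/22 = 86.4%, the Product team 75/81 = 92.6% → the Product team
Overall: Team Alpha 96/1074 = 8.9%, the Product team 220/814 = 27.0% → the Product team
The Product team wins overall and in every ticket group — no reversal.

Yes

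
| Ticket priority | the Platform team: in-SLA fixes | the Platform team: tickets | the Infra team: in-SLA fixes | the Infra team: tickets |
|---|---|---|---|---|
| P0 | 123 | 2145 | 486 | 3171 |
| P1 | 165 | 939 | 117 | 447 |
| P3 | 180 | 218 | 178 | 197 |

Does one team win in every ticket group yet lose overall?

No

P0: the Platform team 123/2145 = 5.7%, the Infra team 486/3171 = 15.3% → the Infra team
P1: the Platform team 165/939 = 17.6%, the Infra team 117/447 = 26.2% → the Infra team
P3: the Platform team 180/218 = 82.6%, the Infra team 178/197 = 90.4% → the Infra team
Overall: the Platform team 468/3302 = 14.2%, the Infra team 781/3815 = 20.5% → the Infra team
The Infra team wins overall and in every ticket group — no reversal.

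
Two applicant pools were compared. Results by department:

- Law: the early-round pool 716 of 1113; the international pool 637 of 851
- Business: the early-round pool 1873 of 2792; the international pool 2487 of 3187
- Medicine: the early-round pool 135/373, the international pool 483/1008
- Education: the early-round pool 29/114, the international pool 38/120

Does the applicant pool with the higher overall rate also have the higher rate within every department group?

Yes

Law: the early-round pool 716/1113 = 64.3%, the international pool 637/851 = 74.9% → the international pool
Business: the early-round pool 1873/2792 = 67.1%, the international pool 2487/3187 = 78.0% → the international pool
Medicine: the early-round pool 135/373 = 36.2%, the international pool 483/1008 = 47.9% → the international pool
Education: the early-round pool 29/114 = 25.4%, the international pool 38/120 = 31.7% → the international pool
Overall: the early-round pool 2753/4392 = 62.7%, the international pool 3645/5166 = 70.6% → the international pool
The international pool wins overall and in every department group — no reversal.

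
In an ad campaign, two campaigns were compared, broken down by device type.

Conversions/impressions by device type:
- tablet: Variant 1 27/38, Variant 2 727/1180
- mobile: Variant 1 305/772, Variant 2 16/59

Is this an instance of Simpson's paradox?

Tablet: Variant 1 27/38 = 71.1%, Variant 2 727/1180 = 61.6% → Variant 1
Mobile: Variant 1 305/772 = 39.5%, Variant 2 16/59 = 27.1% → Variant 1
Overall: Variant 1 332/810 = 41.0%, Variant 2 743/1239 = 60.0% → Variant 2
Variant 1 wins each device group but Variant 2 wins overall — the comparison reverses. Variant 1's impressions skew toward mobile, which has a lower base rate.

Yes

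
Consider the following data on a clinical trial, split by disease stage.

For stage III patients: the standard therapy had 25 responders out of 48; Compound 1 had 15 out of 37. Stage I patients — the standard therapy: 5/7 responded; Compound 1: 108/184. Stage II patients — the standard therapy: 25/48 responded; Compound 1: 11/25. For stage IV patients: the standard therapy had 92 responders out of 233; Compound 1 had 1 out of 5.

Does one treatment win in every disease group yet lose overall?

Yes

Stage III: the standard therapy 25/48 = 52.1%, Compound 1 15/37 = 40.5% → the standard therapy
Stage I: the standard therapy 5/7 = 71.4%, Compound 1 108/184 = 58.7% → the standard therapy
Stage II: the standard therapy 25/48 = 52.1%, Compound 1 11/25 = 44.0% → the standard therapy
Stage IV: the standard therapy 92/233 = 39.5%, Compound 1 1/5 = 20.0% → the standard therapy
Overall: the standard therapy 147/336 = 43.8%, Compound 1 135/251 = 53.8% → Compound 1
The standard therapy wins each disease group but Compound 1 wins overall — the comparison reverses. The standard therapy's patients skew toward stage IV, which has a lower base rate.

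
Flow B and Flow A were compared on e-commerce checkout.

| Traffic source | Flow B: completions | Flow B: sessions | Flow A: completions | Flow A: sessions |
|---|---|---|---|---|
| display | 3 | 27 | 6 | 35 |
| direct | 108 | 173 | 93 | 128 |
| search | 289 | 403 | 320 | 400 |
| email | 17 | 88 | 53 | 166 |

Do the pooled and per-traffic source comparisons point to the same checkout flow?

Yes

Display: Flow B 3/27 = 11.1%, Flow A 6/35 = 17.1% → Flow A
Direct: Flow B 108/173 = 62.4%, Flow A 93/128 = 72.7% → Flow A
Search: Flow B 289/403 = 71.7%, Flow A 320/400 = 80.0% → Flow A
Email: Flow B 17/88 = 19.3%, Flow A 53/166 = 31.9% → Flow A
Overall: Flow B 417/691 = 60.3%, Flow A 472/729 = 64.7% → Flow A
Flow A wins overall and in every traffic group — no reversal.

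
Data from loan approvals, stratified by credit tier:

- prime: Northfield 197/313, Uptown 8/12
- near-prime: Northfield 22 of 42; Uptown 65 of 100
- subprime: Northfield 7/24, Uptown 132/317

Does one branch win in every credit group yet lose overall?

Yes

Prime: Northfield 197/313 = 62.9%, Uptown 8/12 = 66.7% → Uptown
Near-prime: Northfield 22/42 = 52.4%, Uptown 65/100 = 65.0% → Uptown
Subprime: Northfield 7/24 = 29.2%, Uptown 132/317 = 41.6% → Uptown
Overall: Northfield 226/379 = 59.6%, Uptown 205/429 = 47.8% → Northfield
Uptown wins each credit group but Northfield wins overall — the comparison reverses. Uptown's applications skew toward subprime, which has a lower base rate.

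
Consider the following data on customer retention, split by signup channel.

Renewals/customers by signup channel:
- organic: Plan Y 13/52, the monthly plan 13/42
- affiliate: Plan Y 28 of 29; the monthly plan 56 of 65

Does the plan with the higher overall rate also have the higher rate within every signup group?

No

Organic: Plan Y 13/52 = 25.0%, the monthly plan 13/42 = 31.0% → the monthly plan
Affiliate: Plan Y 28/29 = 96.6%, the monthly plan 56/65 = 86.2% → Plan Y
Overall: Plan Y 41/81 = 50.6%, the monthly plan 69/107 = 64.5% → the monthly plan
Neither sweeps: Plan Y wins 1 of 2 groups, the monthly plan wins 1. The monthly plan wins overall but not every group — no Simpson reversal.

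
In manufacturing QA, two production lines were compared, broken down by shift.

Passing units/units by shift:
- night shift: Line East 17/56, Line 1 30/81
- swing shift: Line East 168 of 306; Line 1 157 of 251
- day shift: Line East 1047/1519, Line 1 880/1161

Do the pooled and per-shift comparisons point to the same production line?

Night shift: Line East 17/56 = 30.4%, Line 1 30/81 = 37.0% → Line 1
Swing shift: Line East 168/306 = 54.9%, Line 1 157/251 = 62.5% → Line 1
Day shift: Line East 1047/1519 = 68.9%, Line 1 880/1161 = 75.8% → Line 1
Overall: Line East 1232/1881 = 65.5%, Line 1 1067/1493 = 71.5% → Line 1
Line 1 wins overall and in every shift group — no reversal.

Yes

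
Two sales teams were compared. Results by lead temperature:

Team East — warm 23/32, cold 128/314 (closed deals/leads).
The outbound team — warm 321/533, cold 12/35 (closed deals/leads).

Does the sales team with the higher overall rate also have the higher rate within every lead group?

No

Warm: Team East 23/32 = 71.9%, the outbound team 321/533 = 60.2% → Team East
Cold: Team East 128/314 = 40.8%, the outbound team 12/35 = 34.3% → Team East
Overall: Team East 151/346 = 43.6%, the outbound team 333/568 = 58.6% → the outbound team
Team East wins each lead group but the outbound team wins overall — the comparison reverses. Team East's leads skew toward cold, which has a lower base rate.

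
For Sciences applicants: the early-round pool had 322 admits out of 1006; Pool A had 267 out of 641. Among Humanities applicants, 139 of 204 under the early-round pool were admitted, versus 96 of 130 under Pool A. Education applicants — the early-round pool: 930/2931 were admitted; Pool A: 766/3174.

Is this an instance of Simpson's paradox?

Sciences: the early-round pool 322/1006 = 32.0%, Pool A 267/641 = 41.7% → Pool A
Humanities: the early-round pool 139/204 = 68.1%, Pool A 96/130 = 73.8% → Pool A
Education: the early-round pool 930/2931 = 31.7%, Pool A 766/3174 = 24.1% → the early-round pool
Overall: the early-round pool 1391/4141 = 33.6%, Pool A 1129/3945 = 28.6% → the early-round pool
Neither sweeps: the early-round pool wins 1 of 3 groups, Pool A wins 2. The early-round pool wins overall but not every group — no Simpson reversal.

No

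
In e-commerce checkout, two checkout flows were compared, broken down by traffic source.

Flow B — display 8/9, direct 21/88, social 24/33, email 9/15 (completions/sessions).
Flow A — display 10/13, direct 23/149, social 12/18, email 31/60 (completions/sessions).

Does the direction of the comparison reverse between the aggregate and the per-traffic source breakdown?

Display: Flow B 8/9 = 88.9%, Flow A 10/13 = 76.9% → Flow B
Direct: Flow B 21/88 = 23.9%, Flow A 23/149 = 15.4% → Flow B
Social: Flow B 24/33 = 72.7%, Flow A 12/18 = 66.7% → Flow B
Email: Flow B 9/15 = 60.0%, Flow A 31/60 = 51.7% → Flow B
Overall: Flow B 62/145 = 42.8%, Flow A 76/240 = 31.7% → Flow B
Flow B wins overall and in every traffic group — no reversal.

No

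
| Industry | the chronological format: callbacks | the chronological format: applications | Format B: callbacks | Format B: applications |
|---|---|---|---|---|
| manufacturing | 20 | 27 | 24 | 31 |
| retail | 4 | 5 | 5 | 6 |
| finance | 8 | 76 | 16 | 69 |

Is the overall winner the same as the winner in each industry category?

Yes

Manufacturing: the chronological format 20/27 = 74.1%, Format B 24/31 = 77.4% → Format B
Retail: the chronological format 4/5 = 80.0%, Format B 5/6 = 83.3% → Format B
Finance: the chronological format 8/76 = 10.5%, Format B 16/69 = 23.2% → Format B
Overall: the chronological format 32/108 = 29.6%, Format B 45/106 = 42.5% → Format B
Format B wins overall and in every industry group — no reversal.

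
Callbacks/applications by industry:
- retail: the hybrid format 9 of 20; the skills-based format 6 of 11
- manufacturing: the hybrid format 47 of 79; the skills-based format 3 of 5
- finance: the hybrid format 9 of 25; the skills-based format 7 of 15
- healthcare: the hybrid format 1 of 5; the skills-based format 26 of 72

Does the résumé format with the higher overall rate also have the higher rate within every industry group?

No

Retail: the hybrid format 9/20 = 45.0%, the skills-based format 6/11 = 54.5% → the skills-based format
Manufacturing: the hybrid format 47/79 = 59.5%, the skills-based format 3/5 = 60.0% → the skills-based format
Finance: the hybrid format 9/25 = 36.0%, the skills-based format 7/15 = 46.7% → the skills-based format
Healthcare: the hybrid format 1/5 = 20.0%, the skills-based format 26/72 = 36.1% → the skills-based format
Overall: the hybrid format 66/129 = 51.2%, the skills-based format 42/103 = 40.8% → the hybrid format
The skills-based format wins each industry group but the hybrid format wins overall — the comparison reverses. The skills-based format's applications skew toward healthcare, which has a lower base rate.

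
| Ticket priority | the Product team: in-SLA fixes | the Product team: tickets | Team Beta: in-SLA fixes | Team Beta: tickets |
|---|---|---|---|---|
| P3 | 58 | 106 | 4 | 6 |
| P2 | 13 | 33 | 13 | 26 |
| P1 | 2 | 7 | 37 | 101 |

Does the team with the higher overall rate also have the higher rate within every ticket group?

No

P3: the Product team 58/106 = 54.7%, Team Beta 4/6 = 66.7% → Team Beta
P2: the Product team 13/33 = 39.4%, Team Beta 13/26 = 50.0% → Team Beta
P1: the Product team 2/7 = 28.6%, Team Beta 37/101 = 36.6% → Team Beta
Overall: the Product team 73/146 = 50.0%, Team Beta 54/133 = 40.6% → the Product team
Team Beta wins each ticket group but the Product team wins overall — the comparison reverses. Team Beta's tickets skew toward P1, which has a lower base rate.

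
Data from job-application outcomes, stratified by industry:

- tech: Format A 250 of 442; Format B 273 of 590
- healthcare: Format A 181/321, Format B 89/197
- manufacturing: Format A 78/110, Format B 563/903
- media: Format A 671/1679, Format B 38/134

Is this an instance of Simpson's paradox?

Tech: Format A 250/442 = 56.6%, Format B 273/590 = 46.3% → Format A
Healthcare: Format A 181/321 = 56.4%, Format B 89/197 = 45.2% → Format A
Manufacturing: Format A 78/110 = 70.9%, Format B 563/903 = 62.3% → Format A
Media: Format A 671/1679 = 40.0%, Format B 38/134 = 28.4% → Format A
Overall: Format A 1180/2552 = 46.2%, Format B 963/1824 = 52.8% → Format B
Format A wins each industry group but Format B wins overall — the comparison reverses. Format A's applications skew toward media, which has a lower base rate.

Yes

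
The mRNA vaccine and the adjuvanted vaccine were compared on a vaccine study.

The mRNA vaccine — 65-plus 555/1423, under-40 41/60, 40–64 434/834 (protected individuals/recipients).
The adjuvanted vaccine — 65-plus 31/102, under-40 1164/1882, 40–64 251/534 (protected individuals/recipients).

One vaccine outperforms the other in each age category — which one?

the mRNA vaccine

65-plus: the mRNA vaccine 555/1423 = 39.0%, the adjuvanted vaccine 31/102 = 30.4% → the mRNA vaccine
Under-40: the mRNA vaccine 41/60 = 68.3%, the adjuvanted vaccine 1164/1882 = 61.8% → the mRNA vaccine
40–64: the mRNA vaccine 434/834 = 52.0%, the adjuvanted vaccine 251/534 = 47.0% → the mRNA vaccine
The mRNA vaccine has the higher rate in all 3 groups.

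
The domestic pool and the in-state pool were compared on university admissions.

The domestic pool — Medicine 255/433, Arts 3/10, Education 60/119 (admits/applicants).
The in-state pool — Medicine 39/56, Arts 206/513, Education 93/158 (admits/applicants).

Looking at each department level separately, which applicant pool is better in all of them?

the in-state pool

Medicine: the domestic pool 255/433 = 58.9%, the in-state pool 39/56 = 69.6% → the in-state pool
Arts: the domestic pool 3/10 = 30.0%, the in-state pool 206/513 = 40.2% → the in-state pool
Education: the domestic pool 60/119 = 50.4%, the in-state pool 93/158 = 58.9% → the in-state pool
The in-state pool has the higher rate in all 3 groups.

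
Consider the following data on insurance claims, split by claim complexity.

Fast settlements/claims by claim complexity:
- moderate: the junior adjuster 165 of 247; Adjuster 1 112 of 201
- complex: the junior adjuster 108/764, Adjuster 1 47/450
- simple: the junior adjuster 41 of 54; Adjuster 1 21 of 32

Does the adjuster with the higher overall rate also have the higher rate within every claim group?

Moderate: the junior adjuster 165/247 = 66.8%, Adjuster 1 112/201 = 55.7% → the junior adjuster
Complex: the junior adjuster 108/764 = 14.1%, Adjuster 1 47/450 = 10.4% → the junior adjuster
Simple: the junior adjuster 41/54 = 75.9%, Adjuster 1 21/32 = 65.6% → the junior adjuster
Overall: the junior adjuster 314/1065 = 29.5%, Adjuster 1 180/683 = 26.4% → the junior adjuster
The junior adjuster wins overall and in every claim group — no reversal.

Yes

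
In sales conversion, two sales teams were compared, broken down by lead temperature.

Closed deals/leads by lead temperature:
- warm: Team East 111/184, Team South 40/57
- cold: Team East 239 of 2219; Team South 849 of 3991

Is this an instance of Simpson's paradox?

Warm: Team East 111/184 = 60.3%, Team South 40/57 = 70.2% → Team South
Cold: Team East 239/2219 = 10.8%, Team South 849/3991 = 21.3% → Team South
Overall: Team East 350/2403 = 14.6%, Team South 889/4048 = 22.0% → Team South
Team South wins overall and in every lead group — no reversal.

No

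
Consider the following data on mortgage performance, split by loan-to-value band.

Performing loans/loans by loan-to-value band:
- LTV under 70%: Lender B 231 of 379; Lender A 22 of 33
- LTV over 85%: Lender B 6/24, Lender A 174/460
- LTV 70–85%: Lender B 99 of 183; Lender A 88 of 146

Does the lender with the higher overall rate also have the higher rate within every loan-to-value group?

LTV under 70%: Lender B 231/379 = 60.9%, Lender A 22/33 = 66.7% → Lender A
LTV over 85%: Lender B 6/24 = 25.0%, Lender A 174/460 = 37.8% → Lender A
LTV 70–85%: Lender B 99/183 = 54.1%, Lender A 88/146 = 60.3% → Lender A
Overall: Lender B 336/586 = 57.3%, Lender A 284/639 = 44.4% → Lender B
Lender A wins each loan-to-value group but Lender B wins overall — the comparison reverses. Lender A's loans skew toward LTV over 85%, which has a lower base rate.

No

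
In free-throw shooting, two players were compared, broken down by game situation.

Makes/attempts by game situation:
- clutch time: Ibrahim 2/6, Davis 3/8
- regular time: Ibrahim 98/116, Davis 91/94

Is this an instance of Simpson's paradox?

No

Clutch time: Ibrahim 2/6 = 33.3%, Davis 3/8 = 37.5% → Davis
Regular time: Ibrahim 98/116 = 84.5%, Davis 91/94 = 96.8% → Davis
Overall: Ibrahim 100/122 = 82.0%, Davis 94/102 = 92.2% → Davis
Davis wins overall and in every game group — no reversal.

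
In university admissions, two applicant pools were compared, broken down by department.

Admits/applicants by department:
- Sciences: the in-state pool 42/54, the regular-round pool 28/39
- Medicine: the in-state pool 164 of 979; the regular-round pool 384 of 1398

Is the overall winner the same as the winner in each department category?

Sciences: the in-state pool 42/54 = 77.8%, the regular-round pool 28/39 = 71.8% → the in-state pool
Medicine: the in-state pool 164/979 = 16.8%, the regular-round pool 384/1398 = 27.5% → the regular-round pool
Overall: the in-state pool 206/1033 = 19.9%, the regular-round pool 412/1437 = 28.7% → the regular-round pool
Neither sweeps: the in-state pool wins 1 of 2 groups, the regular-round pool wins 1. The regular-round pool wins overall but not every group — no Simpson reversal.

No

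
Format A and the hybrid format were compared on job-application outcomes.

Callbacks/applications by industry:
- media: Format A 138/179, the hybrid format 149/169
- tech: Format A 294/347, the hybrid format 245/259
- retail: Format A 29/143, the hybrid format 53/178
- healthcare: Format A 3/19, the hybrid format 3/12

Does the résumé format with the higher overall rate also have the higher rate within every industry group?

Yes

Media: Format A 138/179 = 77.1%, the hybrid format 149/169 = 88.2% → the hybrid format
Tech: Format A 294/347 = 84.7%, the hybrid format 245/259 = 94.6% → the hybrid format
Retail: Format A 29/143 = 20.3%, the hybrid format 53/178 = 29.8% → the hybrid format
Healthcare: Format A 3/19 = 15.8%, the hybrid format 3/12 = 25.0% → the hybrid format
Overall: Format A 464/688 = 67.4%, the hybrid format 450/618 = 72.8% → the hybrid format
The hybrid format wins overall and in every industry group — no reversal.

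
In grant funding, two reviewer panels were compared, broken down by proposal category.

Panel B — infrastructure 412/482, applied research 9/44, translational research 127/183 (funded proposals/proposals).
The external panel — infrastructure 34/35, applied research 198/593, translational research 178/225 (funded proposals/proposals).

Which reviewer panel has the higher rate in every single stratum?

Infrastructure: Panel B 412/482 = 85.5%, the external panel 34/35 = 97.1% → the external panel
Applied research: Panel B 9/44 = 20.5%, the external panel 198/593 = 33.4% → the external panel
Translational research: Panel B 127/183 = 69.4%, the external panel 178/225 = 79.1% → the external panel
The external panel has the higher rate in all 3 groups.

the external panel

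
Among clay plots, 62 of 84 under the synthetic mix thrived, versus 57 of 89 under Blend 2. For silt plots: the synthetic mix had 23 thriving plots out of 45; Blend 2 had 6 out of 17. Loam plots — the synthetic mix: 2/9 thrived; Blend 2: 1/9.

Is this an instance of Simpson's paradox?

Clay: the synthetic mix 62/84 = 73.8%, Blend 2 57/89 = 64.0% → the synthetic mix
Silt: the synthetic mix 23/45 = 51.1%, Blend 2 6/17 = 35.3% → the synthetic mix
Loam: the synthetic mix 2/9 = 22.2%, Blend 2 1/9 = 11.1% → the synthetic mix
Overall: the synthetic mix 87/138 = 63.0%, Blend 2 64/115 = 55.7% → the synthetic mix
The synthetic mix wins overall and in every soil group — no reversal.

No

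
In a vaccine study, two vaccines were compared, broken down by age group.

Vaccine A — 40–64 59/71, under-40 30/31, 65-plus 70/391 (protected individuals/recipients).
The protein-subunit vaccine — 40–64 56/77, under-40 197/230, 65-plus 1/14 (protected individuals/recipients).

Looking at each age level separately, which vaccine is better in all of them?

Vaccine A

40–64: Vaccine A 59/71 = 83.1%, the protein-subunit vaccine 56/77 = 72.7% → Vaccine A
Under-40: Vaccine A 30/31 = 96.8%, the protein-subunit vaccine 197/230 = 85.7% → Vaccine A
65-plus: Vaccine A 70/391 = 17.9%, the protein-subunit vaccine 1/14 = 7.1% → Vaccine A
Vaccine A has the higher rate in all 3 groups.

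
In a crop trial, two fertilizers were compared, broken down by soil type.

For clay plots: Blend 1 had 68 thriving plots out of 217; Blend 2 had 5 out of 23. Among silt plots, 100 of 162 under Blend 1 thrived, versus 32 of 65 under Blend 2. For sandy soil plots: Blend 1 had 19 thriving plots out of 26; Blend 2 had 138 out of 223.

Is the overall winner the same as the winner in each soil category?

No

Clay: Blend 1 68/217 = 31.3%, Blend 2 5/23 = 21.7% → Blend 1
Silt: Blend 1 100/162 = 61.7%, Blend 2 32/65 = 49.2% → Blend 1
Sandy soil: Blend 1 19/26 = 73.1%, Blend 2 138/223 = 61.9% → Blend 1
Overall: Blend 1 187/405 = 46.2%, Blend 2 175/311 = 56.3% → Blend 2
Blend 1 wins each soil group but Blend 2 wins overall — the comparison reverses. Blend 1's plots skew toward clay, which has a lower base rate.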